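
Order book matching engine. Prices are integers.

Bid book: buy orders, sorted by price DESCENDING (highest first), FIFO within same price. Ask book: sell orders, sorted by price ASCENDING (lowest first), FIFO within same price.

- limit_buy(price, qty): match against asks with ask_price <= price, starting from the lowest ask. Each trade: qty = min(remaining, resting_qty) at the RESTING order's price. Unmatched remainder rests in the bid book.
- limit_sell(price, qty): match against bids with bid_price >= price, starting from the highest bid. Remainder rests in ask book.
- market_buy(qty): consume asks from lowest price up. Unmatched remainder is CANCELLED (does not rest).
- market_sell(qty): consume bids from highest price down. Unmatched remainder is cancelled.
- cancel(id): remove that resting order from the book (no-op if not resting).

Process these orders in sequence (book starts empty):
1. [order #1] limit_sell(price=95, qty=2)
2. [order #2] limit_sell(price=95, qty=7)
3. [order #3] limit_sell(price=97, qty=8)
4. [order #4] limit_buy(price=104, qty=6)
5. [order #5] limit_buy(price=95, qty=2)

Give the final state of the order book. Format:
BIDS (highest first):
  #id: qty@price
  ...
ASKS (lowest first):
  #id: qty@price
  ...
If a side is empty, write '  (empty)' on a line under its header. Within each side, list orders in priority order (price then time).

After op 1 [order #1] limit_sell(price=95, qty=2): fills=none; bids=[-] asks=[#1:2@95]
After op 2 [order #2] limit_sell(price=95, qty=7): fills=none; bids=[-] asks=[#1:2@95 #2:7@95]
After op 3 [order #3] limit_sell(price=97, qty=8): fills=none; bids=[-] asks=[#1:2@95 #2:7@95 #3:8@97]
After op 4 [order #4] limit_buy(price=104, qty=6): fills=#4x#1:2@95 #4x#2:4@95; bids=[-] asks=[#2:3@95 #3:8@97]
After op 5 [order #5] limit_buy(price=95, qty=2): fills=#5x#2:2@95; bids=[-] asks=[#2:1@95 #3:8@97]

Answer: BIDS (highest first):
  (empty)
ASKS (lowest first):
  #2: 1@95
  #3: 8@97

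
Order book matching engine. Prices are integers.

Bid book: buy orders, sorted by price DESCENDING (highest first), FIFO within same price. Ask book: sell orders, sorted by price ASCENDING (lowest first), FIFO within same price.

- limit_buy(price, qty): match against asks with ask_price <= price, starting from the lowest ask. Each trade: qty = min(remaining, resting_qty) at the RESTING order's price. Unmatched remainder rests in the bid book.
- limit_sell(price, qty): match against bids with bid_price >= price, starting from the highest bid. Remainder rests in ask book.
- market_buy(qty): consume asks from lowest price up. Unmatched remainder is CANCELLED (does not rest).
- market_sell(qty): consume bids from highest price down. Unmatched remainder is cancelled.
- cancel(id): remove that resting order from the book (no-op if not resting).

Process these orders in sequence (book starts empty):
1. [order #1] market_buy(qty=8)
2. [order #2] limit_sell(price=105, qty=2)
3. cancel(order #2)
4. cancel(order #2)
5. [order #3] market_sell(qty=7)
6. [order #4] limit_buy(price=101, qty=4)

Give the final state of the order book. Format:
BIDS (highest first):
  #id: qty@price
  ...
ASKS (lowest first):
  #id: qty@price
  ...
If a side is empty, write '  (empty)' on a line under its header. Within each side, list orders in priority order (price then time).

After op 1 [order #1] market_buy(qty=8): fills=none; bids=[-] asks=[-]
After op 2 [order #2] limit_sell(price=105, qty=2): fills=none; bids=[-] asks=[#2:2@105]
After op 3 cancel(order #2): fills=none; bids=[-] asks=[-]
After op 4 cancel(order #2): fills=none; bids=[-] asks=[-]
After op 5 [order #3] market_sell(qty=7): fills=none; bids=[-] asks=[-]
After op 6 [order #4] limit_buy(price=101, qty=4): fills=none; bids=[#4:4@101] asks=[-]

Answer: BIDS (highest first):
  #4: 4@101
ASKS (lowest first):
  (empty)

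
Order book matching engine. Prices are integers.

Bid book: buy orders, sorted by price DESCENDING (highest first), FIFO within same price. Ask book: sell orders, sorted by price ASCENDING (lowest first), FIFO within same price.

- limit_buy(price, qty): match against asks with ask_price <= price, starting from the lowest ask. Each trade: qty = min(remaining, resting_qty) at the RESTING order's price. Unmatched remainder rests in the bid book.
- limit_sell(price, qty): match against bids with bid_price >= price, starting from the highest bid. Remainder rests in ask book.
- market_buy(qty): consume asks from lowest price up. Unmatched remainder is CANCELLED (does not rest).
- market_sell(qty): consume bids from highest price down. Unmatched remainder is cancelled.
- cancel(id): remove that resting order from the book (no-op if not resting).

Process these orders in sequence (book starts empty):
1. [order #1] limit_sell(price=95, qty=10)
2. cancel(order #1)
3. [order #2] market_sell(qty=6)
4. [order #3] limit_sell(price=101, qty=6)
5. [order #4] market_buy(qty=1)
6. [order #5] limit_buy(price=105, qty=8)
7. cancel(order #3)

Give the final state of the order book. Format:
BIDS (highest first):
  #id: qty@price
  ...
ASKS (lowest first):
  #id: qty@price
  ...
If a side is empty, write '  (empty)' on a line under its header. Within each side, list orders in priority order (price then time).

Answer: BIDS (highest first):
  #5: 3@105
ASKS (lowest first):
  (empty)

Derivation:
After op 1 [order #1] limit_sell(price=95, qty=10): fills=none; bids=[-] asks=[#1:10@95]
After op 2 cancel(order #1): fills=none; bids=[-] asks=[-]
After op 3 [order #2] market_sell(qty=6): fills=none; bids=[-] asks=[-]
After op 4 [order #3] limit_sell(price=101, qty=6): fills=none; bids=[-] asks=[#3:6@101]
After op 5 [order #4] market_buy(qty=1): fills=#4x#3:1@101; bids=[-] asks=[#3:5@101]
After op 6 [order #5] limit_buy(price=105, qty=8): fills=#5x#3:5@101; bids=[#5:3@105] asks=[-]
After op 7 cancel(order #3): fills=none; bids=[#5:3@105] asks=[-]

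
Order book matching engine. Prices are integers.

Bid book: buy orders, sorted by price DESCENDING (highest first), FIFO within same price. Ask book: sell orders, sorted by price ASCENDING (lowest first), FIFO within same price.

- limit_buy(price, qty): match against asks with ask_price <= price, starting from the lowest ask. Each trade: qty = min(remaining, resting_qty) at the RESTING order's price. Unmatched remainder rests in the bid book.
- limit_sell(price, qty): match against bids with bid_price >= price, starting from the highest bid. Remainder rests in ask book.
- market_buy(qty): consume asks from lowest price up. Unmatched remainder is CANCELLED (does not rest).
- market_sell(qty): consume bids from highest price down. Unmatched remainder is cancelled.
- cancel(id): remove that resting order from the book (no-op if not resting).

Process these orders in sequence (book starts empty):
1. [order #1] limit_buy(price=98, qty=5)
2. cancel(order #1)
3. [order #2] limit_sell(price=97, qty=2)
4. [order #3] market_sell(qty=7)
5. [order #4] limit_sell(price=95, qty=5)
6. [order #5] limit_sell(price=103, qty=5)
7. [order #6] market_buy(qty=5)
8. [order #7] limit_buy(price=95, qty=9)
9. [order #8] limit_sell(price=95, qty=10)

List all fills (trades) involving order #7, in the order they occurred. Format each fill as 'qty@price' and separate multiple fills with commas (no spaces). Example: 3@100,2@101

Answer: 9@95

Derivation:
After op 1 [order #1] limit_buy(price=98, qty=5): fills=none; bids=[#1:5@98] asks=[-]
After op 2 cancel(order #1): fills=none; bids=[-] asks=[-]
After op 3 [order #2] limit_sell(price=97, qty=2): fills=none; bids=[-] asks=[#2:2@97]
After op 4 [order #3] market_sell(qty=7): fills=none; bids=[-] asks=[#2:2@97]
After op 5 [order #4] limit_sell(price=95, qty=5): fills=none; bids=[-] asks=[#4:5@95 #2:2@97]
After op 6 [order #5] limit_sell(price=103, qty=5): fills=none; bids=[-] asks=[#4:5@95 #2:2@97 #5:5@103]
After op 7 [order #6] market_buy(qty=5): fills=#6x#4:5@95; bids=[-] asks=[#2:2@97 #5:5@103]
After op 8 [order #7] limit_buy(price=95, qty=9): fills=none; bids=[#7:9@95] asks=[#2:2@97 #5:5@103]
After op 9 [order #8] limit_sell(price=95, qty=10): fills=#7x#8:9@95; bids=[-] asks=[#8:1@95 #2:2@97 #5:5@103]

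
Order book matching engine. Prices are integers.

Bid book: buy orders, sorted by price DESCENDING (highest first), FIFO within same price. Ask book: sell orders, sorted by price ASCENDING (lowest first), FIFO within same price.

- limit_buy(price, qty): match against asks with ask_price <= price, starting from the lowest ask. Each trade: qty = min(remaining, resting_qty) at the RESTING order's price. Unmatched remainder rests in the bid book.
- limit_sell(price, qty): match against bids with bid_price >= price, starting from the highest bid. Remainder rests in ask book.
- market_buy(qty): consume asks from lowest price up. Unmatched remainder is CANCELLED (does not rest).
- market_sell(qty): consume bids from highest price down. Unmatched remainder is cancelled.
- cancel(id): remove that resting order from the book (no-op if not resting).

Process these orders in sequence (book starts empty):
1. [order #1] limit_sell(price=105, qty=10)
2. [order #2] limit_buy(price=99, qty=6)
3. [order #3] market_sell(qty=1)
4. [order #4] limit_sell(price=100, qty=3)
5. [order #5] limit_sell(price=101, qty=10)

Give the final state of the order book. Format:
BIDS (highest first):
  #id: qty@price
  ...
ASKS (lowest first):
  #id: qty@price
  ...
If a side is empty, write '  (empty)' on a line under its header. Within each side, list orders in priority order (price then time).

After op 1 [order #1] limit_sell(price=105, qty=10): fills=none; bids=[-] asks=[#1:10@105]
After op 2 [order #2] limit_buy(price=99, qty=6): fills=none; bids=[#2:6@99] asks=[#1:10@105]
After op 3 [order #3] market_sell(qty=1): fills=#2x#3:1@99; bids=[#2:5@99] asks=[#1:10@105]
After op 4 [order #4] limit_sell(price=100, qty=3): fills=none; bids=[#2:5@99] asks=[#4:3@100 #1:10@105]
After op 5 [order #5] limit_sell(price=101, qty=10): fills=none; bids=[#2:5@99] asks=[#4:3@100 #5:10@101 #1:10@105]

Answer: BIDS (highest first):
  #2: 5@99
ASKS (lowest first):
  #4: 3@100
  #5: 10@101
  #1: 10@105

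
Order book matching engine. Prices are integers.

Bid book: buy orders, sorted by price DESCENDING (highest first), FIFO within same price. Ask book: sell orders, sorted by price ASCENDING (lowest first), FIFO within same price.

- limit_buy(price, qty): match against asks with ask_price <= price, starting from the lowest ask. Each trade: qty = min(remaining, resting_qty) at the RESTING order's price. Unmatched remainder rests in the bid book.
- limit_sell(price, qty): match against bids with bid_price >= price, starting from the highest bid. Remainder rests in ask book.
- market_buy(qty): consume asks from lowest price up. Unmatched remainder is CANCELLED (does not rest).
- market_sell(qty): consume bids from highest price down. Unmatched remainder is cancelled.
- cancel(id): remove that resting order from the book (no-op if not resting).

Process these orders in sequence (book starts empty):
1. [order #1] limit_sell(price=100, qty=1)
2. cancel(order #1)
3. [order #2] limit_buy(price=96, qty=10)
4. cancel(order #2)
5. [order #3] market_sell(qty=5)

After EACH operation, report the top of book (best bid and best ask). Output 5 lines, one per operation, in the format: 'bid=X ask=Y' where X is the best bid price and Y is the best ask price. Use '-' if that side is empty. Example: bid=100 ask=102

Answer: bid=- ask=100
bid=- ask=-
bid=96 ask=-
bid=- ask=-
bid=- ask=-

Derivation:
After op 1 [order #1] limit_sell(price=100, qty=1): fills=none; bids=[-] asks=[#1:1@100]
After op 2 cancel(order #1): fills=none; bids=[-] asks=[-]
After op 3 [order #2] limit_buy(price=96, qty=10): fills=none; bids=[#2:10@96] asks=[-]
After op 4 cancel(order #2): fills=none; bids=[-] asks=[-]
After op 5 [order #3] market_sell(qty=5): fills=none; bids=[-] asks=[-]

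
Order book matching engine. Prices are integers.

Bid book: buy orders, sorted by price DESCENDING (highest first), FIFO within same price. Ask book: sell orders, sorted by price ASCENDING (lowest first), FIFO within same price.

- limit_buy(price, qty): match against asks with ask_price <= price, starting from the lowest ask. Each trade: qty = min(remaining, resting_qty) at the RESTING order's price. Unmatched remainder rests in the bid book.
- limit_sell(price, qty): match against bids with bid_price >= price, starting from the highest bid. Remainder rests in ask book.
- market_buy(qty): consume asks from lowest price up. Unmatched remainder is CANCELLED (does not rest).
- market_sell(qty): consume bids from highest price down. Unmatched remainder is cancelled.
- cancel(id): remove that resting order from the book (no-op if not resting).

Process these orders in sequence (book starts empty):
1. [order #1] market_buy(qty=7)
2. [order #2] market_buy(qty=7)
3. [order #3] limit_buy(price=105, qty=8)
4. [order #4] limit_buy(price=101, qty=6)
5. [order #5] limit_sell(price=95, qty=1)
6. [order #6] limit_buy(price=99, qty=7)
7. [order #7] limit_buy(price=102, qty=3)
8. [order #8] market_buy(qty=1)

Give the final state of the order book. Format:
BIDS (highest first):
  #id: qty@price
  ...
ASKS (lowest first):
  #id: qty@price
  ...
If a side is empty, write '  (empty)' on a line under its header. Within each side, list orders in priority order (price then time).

Answer: BIDS (highest first):
  #3: 7@105
  #7: 3@102
  #4: 6@101
  #6: 7@99
ASKS (lowest first):
  (empty)

Derivation:
After op 1 [order #1] market_buy(qty=7): fills=none; bids=[-] asks=[-]
After op 2 [order #2] market_buy(qty=7): fills=none; bids=[-] asks=[-]
After op 3 [order #3] limit_buy(price=105, qty=8): fills=none; bids=[#3:8@105] asks=[-]
After op 4 [order #4] limit_buy(price=101, qty=6): fills=none; bids=[#3:8@105 #4:6@101] asks=[-]
After op 5 [order #5] limit_sell(price=95, qty=1): fills=#3x#5:1@105; bids=[#3:7@105 #4:6@101] asks=[-]
After op 6 [order #6] limit_buy(price=99, qty=7): fills=none; bids=[#3:7@105 #4:6@101 #6:7@99] asks=[-]
After op 7 [order #7] limit_buy(price=102, qty=3): fills=none; bids=[#3:7@105 #7:3@102 #4:6@101 #6:7@99] asks=[-]
After op 8 [order #8] market_buy(qty=1): fills=none; bids=[#3:7@105 #7:3@102 #4:6@101 #6:7@99] asks=[-]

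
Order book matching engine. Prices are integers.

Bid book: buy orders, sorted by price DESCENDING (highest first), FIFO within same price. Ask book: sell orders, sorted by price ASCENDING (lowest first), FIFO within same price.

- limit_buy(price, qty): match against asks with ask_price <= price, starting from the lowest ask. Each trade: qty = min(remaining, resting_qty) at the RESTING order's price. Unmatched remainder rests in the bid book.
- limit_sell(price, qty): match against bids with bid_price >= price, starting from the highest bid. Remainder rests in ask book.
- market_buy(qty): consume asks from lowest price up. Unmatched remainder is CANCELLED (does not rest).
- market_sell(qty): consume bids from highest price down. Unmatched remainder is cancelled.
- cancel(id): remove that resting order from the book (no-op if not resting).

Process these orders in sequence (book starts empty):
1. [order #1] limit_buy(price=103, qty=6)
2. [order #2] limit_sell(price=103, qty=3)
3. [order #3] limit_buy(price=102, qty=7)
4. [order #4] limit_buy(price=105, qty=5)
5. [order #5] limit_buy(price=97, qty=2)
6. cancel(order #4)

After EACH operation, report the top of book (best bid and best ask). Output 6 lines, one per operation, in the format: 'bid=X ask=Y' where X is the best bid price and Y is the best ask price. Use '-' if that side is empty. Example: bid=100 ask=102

Answer: bid=103 ask=-
bid=103 ask=-
bid=103 ask=-
bid=105 ask=-
bid=105 ask=-
bid=103 ask=-

Derivation:
After op 1 [order #1] limit_buy(price=103, qty=6): fills=none; bids=[#1:6@103] asks=[-]
After op 2 [order #2] limit_sell(price=103, qty=3): fills=#1x#2:3@103; bids=[#1:3@103] asks=[-]
After op 3 [order #3] limit_buy(price=102, qty=7): fills=none; bids=[#1:3@103 #3:7@102] asks=[-]
After op 4 [order #4] limit_buy(price=105, qty=5): fills=none; bids=[#4:5@105 #1:3@103 #3:7@102] asks=[-]
After op 5 [order #5] limit_buy(price=97, qty=2): fills=none; bids=[#4:5@105 #1:3@103 #3:7@102 #5:2@97] asks=[-]
After op 6 cancel(order #4): fills=none; bids=[#1:3@103 #3:7@102 #5:2@97] asks=[-]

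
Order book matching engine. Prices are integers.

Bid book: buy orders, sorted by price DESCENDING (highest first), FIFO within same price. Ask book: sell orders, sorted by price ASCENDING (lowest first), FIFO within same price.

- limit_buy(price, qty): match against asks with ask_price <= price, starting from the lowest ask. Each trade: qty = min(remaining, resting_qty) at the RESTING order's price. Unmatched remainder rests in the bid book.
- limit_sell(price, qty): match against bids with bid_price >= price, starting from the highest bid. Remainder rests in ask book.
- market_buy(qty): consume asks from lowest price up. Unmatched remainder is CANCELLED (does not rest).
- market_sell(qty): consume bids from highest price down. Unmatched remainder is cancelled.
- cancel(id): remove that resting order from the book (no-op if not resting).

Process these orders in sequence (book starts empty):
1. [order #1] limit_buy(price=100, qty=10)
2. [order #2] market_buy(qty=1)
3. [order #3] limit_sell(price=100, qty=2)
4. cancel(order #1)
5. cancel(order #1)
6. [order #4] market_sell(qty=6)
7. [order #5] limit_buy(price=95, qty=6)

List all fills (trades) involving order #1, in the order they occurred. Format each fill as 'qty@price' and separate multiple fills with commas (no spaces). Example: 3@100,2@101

After op 1 [order #1] limit_buy(price=100, qty=10): fills=none; bids=[#1:10@100] asks=[-]
After op 2 [order #2] market_buy(qty=1): fills=none; bids=[#1:10@100] asks=[-]
After op 3 [order #3] limit_sell(price=100, qty=2): fills=#1x#3:2@100; bids=[#1:8@100] asks=[-]
After op 4 cancel(order #1): fills=none; bids=[-] asks=[-]
After op 5 cancel(order #1): fills=none; bids=[-] asks=[-]
After op 6 [order #4] market_sell(qty=6): fills=none; bids=[-] asks=[-]
After op 7 [order #5] limit_buy(price=95, qty=6): fills=none; bids=[#5:6@95] asks=[-]

Answer: 2@100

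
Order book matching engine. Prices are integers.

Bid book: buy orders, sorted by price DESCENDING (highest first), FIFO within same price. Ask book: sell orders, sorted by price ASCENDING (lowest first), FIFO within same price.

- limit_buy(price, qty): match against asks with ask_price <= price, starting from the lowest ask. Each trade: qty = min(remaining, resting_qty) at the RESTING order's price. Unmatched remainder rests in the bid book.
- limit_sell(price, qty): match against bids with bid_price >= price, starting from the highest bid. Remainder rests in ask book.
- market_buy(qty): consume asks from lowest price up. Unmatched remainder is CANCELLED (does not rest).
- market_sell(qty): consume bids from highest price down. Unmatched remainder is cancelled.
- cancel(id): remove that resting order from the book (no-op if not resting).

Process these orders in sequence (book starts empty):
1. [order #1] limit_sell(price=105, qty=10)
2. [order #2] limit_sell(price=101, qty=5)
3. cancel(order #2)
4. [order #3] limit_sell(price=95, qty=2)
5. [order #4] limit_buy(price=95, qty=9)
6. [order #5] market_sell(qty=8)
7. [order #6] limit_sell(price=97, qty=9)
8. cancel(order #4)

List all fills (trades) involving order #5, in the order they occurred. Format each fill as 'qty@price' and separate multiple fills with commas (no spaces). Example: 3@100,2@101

Answer: 7@95

Derivation:
After op 1 [order #1] limit_sell(price=105, qty=10): fills=none; bids=[-] asks=[#1:10@105]
After op 2 [order #2] limit_sell(price=101, qty=5): fills=none; bids=[-] asks=[#2:5@101 #1:10@105]
After op 3 cancel(order #2): fills=none; bids=[-] asks=[#1:10@105]
After op 4 [order #3] limit_sell(price=95, qty=2): fills=none; bids=[-] asks=[#3:2@95 #1:10@105]
After op 5 [order #4] limit_buy(price=95, qty=9): fills=#4x#3:2@95; bids=[#4:7@95] asks=[#1:10@105]
After op 6 [order #5] market_sell(qty=8): fills=#4x#5:7@95; bids=[-] asks=[#1:10@105]
After op 7 [order #6] limit_sell(price=97, qty=9): fills=none; bids=[-] asks=[#6:9@97 #1:10@105]
After op 8 cancel(order #4): fills=none; bids=[-] asks=[#6:9@97 #1:10@105]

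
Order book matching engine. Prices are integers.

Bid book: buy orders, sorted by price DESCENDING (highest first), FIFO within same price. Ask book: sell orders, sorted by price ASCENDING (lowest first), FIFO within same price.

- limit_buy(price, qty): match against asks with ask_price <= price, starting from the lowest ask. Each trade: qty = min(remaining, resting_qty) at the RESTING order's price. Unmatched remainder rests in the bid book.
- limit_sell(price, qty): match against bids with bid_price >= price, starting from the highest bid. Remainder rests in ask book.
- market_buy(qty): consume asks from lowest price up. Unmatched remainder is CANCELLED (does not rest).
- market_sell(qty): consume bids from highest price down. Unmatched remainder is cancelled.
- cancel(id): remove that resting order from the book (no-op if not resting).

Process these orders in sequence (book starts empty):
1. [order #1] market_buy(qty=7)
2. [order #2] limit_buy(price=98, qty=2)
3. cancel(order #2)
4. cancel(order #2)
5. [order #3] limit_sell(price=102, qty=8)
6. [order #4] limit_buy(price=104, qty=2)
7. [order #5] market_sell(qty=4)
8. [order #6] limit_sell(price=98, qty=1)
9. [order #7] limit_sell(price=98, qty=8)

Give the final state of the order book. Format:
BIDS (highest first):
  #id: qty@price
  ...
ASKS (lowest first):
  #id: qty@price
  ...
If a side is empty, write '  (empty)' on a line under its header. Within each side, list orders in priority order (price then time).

After op 1 [order #1] market_buy(qty=7): fills=none; bids=[-] asks=[-]
After op 2 [order #2] limit_buy(price=98, qty=2): fills=none; bids=[#2:2@98] asks=[-]
After op 3 cancel(order #2): fills=none; bids=[-] asks=[-]
After op 4 cancel(order #2): fills=none; bids=[-] asks=[-]
After op 5 [order #3] limit_sell(price=102, qty=8): fills=none; bids=[-] asks=[#3:8@102]
After op 6 [order #4] limit_buy(price=104, qty=2): fills=#4x#3:2@102; bids=[-] asks=[#3:6@102]
After op 7 [order #5] market_sell(qty=4): fills=none; bids=[-] asks=[#3:6@102]
After op 8 [order #6] limit_sell(price=98, qty=1): fills=none; bids=[-] asks=[#6:1@98 #3:6@102]
After op 9 [order #7] limit_sell(price=98, qty=8): fills=none; bids=[-] asks=[#6:1@98 #7:8@98 #3:6@102]

Answer: BIDS (highest first):
  (empty)
ASKS (lowest first):
  #6: 1@98
  #7: 8@98
  #3: 6@102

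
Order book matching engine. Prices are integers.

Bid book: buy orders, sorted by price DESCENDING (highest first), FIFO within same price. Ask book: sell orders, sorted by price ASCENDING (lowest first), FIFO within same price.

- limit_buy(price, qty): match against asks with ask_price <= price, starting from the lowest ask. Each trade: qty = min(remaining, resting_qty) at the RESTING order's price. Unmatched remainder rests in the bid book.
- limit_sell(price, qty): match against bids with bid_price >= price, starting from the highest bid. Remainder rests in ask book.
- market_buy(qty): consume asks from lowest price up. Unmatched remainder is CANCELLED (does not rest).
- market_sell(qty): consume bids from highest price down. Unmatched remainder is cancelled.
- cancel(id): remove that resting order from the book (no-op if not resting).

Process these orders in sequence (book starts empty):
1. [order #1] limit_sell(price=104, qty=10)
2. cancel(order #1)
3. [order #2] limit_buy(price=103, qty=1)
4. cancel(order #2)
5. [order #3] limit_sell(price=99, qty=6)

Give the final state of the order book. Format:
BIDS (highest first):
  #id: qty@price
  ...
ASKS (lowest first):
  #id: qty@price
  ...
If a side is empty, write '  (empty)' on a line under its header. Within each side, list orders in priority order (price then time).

After op 1 [order #1] limit_sell(price=104, qty=10): fills=none; bids=[-] asks=[#1:10@104]
After op 2 cancel(order #1): fills=none; bids=[-] asks=[-]
After op 3 [order #2] limit_buy(price=103, qty=1): fills=none; bids=[#2:1@103] asks=[-]
After op 4 cancel(order #2): fills=none; bids=[-] asks=[-]
After op 5 [order #3] limit_sell(price=99, qty=6): fills=none; bids=[-] asks=[#3:6@99]

Answer: BIDS (highest first):
  (empty)
ASKS (lowest first):
  #3: 6@99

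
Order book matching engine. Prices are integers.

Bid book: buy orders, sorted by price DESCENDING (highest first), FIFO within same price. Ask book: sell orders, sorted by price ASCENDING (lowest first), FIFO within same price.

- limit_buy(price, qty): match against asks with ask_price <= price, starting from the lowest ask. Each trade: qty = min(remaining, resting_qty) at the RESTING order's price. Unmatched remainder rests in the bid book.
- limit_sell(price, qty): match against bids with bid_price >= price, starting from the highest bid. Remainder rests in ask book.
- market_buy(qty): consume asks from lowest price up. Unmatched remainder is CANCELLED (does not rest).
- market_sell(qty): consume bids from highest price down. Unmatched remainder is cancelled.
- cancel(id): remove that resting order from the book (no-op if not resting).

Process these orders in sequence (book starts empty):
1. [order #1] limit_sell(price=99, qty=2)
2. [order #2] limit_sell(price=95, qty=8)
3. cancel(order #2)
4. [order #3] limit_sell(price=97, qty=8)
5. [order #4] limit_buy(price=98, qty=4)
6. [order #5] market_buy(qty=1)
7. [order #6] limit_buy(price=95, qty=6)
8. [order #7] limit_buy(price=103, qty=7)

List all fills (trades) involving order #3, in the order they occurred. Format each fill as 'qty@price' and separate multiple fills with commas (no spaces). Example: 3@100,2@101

After op 1 [order #1] limit_sell(price=99, qty=2): fills=none; bids=[-] asks=[#1:2@99]
After op 2 [order #2] limit_sell(price=95, qty=8): fills=none; bids=[-] asks=[#2:8@95 #1:2@99]
After op 3 cancel(order #2): fills=none; bids=[-] asks=[#1:2@99]
After op 4 [order #3] limit_sell(price=97, qty=8): fills=none; bids=[-] asks=[#3:8@97 #1:2@99]
After op 5 [order #4] limit_buy(price=98, qty=4): fills=#4x#3:4@97; bids=[-] asks=[#3:4@97 #1:2@99]
After op 6 [order #5] market_buy(qty=1): fills=#5x#3:1@97; bids=[-] asks=[#3:3@97 #1:2@99]
After op 7 [order #6] limit_buy(price=95, qty=6): fills=none; bids=[#6:6@95] asks=[#3:3@97 #1:2@99]
After op 8 [order #7] limit_buy(price=103, qty=7): fills=#7x#3:3@97 #7x#1:2@99; bids=[#7:2@103 #6:6@95] asks=[-]

Answer: 4@97,1@97,3@97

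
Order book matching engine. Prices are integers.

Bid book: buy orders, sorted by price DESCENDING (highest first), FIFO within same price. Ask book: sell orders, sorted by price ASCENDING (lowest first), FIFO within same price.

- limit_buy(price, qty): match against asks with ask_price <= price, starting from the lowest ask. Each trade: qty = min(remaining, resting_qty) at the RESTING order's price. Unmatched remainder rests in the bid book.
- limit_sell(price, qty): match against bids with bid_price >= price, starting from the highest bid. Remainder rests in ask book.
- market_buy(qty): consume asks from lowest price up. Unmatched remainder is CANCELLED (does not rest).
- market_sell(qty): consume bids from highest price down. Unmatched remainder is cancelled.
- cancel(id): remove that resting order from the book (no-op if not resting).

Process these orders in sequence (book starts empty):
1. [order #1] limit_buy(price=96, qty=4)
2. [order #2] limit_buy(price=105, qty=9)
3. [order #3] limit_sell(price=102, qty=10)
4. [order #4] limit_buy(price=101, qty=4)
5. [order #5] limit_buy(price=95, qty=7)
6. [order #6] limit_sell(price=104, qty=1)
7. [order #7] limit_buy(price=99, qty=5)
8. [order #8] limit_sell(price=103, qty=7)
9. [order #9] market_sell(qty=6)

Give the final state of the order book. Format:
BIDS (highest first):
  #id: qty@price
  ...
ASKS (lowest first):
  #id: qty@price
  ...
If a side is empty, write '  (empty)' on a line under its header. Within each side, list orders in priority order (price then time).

After op 1 [order #1] limit_buy(price=96, qty=4): fills=none; bids=[#1:4@96] asks=[-]
After op 2 [order #2] limit_buy(price=105, qty=9): fills=none; bids=[#2:9@105 #1:4@96] asks=[-]
After op 3 [order #3] limit_sell(price=102, qty=10): fills=#2x#3:9@105; bids=[#1:4@96] asks=[#3:1@102]
After op 4 [order #4] limit_buy(price=101, qty=4): fills=none; bids=[#4:4@101 #1:4@96] asks=[#3:1@102]
After op 5 [order #5] limit_buy(price=95, qty=7): fills=none; bids=[#4:4@101 #1:4@96 #5:7@95] asks=[#3:1@102]
After op 6 [order #6] limit_sell(price=104, qty=1): fills=none; bids=[#4:4@101 #1:4@96 #5:7@95] asks=[#3:1@102 #6:1@104]
After op 7 [order #7] limit_buy(price=99, qty=5): fills=none; bids=[#4:4@101 #7:5@99 #1:4@96 #5:7@95] asks=[#3:1@102 #6:1@104]
After op 8 [order #8] limit_sell(price=103, qty=7): fills=none; bids=[#4:4@101 #7:5@99 #1:4@96 #5:7@95] asks=[#3:1@102 #8:7@103 #6:1@104]
After op 9 [order #9] market_sell(qty=6): fills=#4x#9:4@101 #7x#9:2@99; bids=[#7:3@99 #1:4@96 #5:7@95] asks=[#3:1@102 #8:7@103 #6:1@104]

Answer: BIDS (highest first):
  #7: 3@99
  #1: 4@96
  #5: 7@95
ASKS (lowest first):
  #3: 1@102
  #8: 7@103
  #6: 1@104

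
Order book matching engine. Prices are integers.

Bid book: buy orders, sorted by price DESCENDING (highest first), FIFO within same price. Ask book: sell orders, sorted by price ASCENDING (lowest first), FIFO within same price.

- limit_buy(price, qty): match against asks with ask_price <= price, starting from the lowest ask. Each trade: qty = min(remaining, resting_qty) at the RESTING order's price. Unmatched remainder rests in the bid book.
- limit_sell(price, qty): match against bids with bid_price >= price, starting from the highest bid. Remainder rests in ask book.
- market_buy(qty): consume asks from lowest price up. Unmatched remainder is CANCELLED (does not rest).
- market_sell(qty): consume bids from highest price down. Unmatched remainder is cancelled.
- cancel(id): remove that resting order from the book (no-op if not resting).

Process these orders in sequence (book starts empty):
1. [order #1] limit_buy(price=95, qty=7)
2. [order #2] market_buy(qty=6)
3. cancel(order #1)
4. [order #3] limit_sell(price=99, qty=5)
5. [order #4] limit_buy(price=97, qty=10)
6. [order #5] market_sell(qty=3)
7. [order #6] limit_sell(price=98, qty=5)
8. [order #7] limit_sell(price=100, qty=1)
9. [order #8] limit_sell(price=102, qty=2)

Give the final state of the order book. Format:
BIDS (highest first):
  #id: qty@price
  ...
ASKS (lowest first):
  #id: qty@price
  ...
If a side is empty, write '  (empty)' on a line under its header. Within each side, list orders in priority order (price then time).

Answer: BIDS (highest first):
  #4: 7@97
ASKS (lowest first):
  #6: 5@98
  #3: 5@99
  #7: 1@100
  #8: 2@102

Derivation:
After op 1 [order #1] limit_buy(price=95, qty=7): fills=none; bids=[#1:7@95] asks=[-]
After op 2 [order #2] market_buy(qty=6): fills=none; bids=[#1:7@95] asks=[-]
After op 3 cancel(order #1): fills=none; bids=[-] asks=[-]
After op 4 [order #3] limit_sell(price=99, qty=5): fills=none; bids=[-] asks=[#3:5@99]
After op 5 [order #4] limit_buy(price=97, qty=10): fills=none; bids=[#4:10@97] asks=[#3:5@99]
After op 6 [order #5] market_sell(qty=3): fills=#4x#5:3@97; bids=[#4:7@97] asks=[#3:5@99]
After op 7 [order #6] limit_sell(price=98, qty=5): fills=none; bids=[#4:7@97] asks=[#6:5@98 #3:5@99]
After op 8 [order #7] limit_sell(price=100, qty=1): fills=none; bids=[#4:7@97] asks=[#6:5@98 #3:5@99 #7:1@100]
After op 9 [order #8] limit_sell(price=102, qty=2): fills=none; bids=[#4:7@97] asks=[#6:5@98 #3:5@99 #7:1@100 #8:2@102]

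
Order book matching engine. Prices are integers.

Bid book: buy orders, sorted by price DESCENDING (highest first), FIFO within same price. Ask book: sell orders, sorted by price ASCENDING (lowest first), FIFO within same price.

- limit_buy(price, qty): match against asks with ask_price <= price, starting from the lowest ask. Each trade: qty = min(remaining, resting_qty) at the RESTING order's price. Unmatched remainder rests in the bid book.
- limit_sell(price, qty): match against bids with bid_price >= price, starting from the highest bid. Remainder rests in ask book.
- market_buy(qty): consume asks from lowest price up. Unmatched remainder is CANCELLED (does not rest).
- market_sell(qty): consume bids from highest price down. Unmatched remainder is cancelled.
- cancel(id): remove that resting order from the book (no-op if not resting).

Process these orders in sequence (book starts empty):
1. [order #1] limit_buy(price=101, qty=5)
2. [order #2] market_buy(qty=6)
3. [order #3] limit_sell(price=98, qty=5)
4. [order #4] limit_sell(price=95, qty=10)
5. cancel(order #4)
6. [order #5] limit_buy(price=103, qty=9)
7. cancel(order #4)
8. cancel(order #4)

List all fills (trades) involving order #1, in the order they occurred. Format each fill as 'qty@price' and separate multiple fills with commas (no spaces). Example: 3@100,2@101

Answer: 5@101

Derivation:
After op 1 [order #1] limit_buy(price=101, qty=5): fills=none; bids=[#1:5@101] asks=[-]
After op 2 [order #2] market_buy(qty=6): fills=none; bids=[#1:5@101] asks=[-]
After op 3 [order #3] limit_sell(price=98, qty=5): fills=#1x#3:5@101; bids=[-] asks=[-]
After op 4 [order #4] limit_sell(price=95, qty=10): fills=none; bids=[-] asks=[#4:10@95]
After op 5 cancel(order #4): fills=none; bids=[-] asks=[-]
After op 6 [order #5] limit_buy(price=103, qty=9): fills=none; bids=[#5:9@103] asks=[-]
After op 7 cancel(order #4): fills=none; bids=[#5:9@103] asks=[-]
After op 8 cancel(order #4): fills=none; bids=[#5:9@103] asks=[-]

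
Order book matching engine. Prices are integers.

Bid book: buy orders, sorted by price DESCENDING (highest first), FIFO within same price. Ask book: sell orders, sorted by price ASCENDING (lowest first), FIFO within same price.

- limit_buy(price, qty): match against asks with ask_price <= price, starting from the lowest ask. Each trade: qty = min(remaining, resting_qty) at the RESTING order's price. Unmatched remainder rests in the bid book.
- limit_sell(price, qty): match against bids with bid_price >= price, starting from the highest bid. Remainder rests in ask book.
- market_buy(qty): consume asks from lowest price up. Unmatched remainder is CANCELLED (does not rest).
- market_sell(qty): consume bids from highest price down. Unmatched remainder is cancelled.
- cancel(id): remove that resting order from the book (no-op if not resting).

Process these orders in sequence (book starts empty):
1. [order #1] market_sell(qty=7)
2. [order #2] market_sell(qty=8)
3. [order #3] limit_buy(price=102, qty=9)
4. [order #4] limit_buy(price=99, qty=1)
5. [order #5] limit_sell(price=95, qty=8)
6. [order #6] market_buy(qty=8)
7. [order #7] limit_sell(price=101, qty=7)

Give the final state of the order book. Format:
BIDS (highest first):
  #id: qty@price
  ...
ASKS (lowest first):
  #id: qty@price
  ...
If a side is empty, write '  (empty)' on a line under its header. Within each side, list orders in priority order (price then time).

Answer: BIDS (highest first):
  #4: 1@99
ASKS (lowest first):
  #7: 6@101

Derivation:
After op 1 [order #1] market_sell(qty=7): fills=none; bids=[-] asks=[-]
After op 2 [order #2] market_sell(qty=8): fills=none; bids=[-] asks=[-]
After op 3 [order #3] limit_buy(price=102, qty=9): fills=none; bids=[#3:9@102] asks=[-]
After op 4 [order #4] limit_buy(price=99, qty=1): fills=none; bids=[#3:9@102 #4:1@99] asks=[-]
After op 5 [order #5] limit_sell(price=95, qty=8): fills=#3x#5:8@102; bids=[#3:1@102 #4:1@99] asks=[-]
After op 6 [order #6] market_buy(qty=8): fills=none; bids=[#3:1@102 #4:1@99] asks=[-]
After op 7 [order #7] limit_sell(price=101, qty=7): fills=#3x#7:1@102; bids=[#4:1@99] asks=[#7:6@101]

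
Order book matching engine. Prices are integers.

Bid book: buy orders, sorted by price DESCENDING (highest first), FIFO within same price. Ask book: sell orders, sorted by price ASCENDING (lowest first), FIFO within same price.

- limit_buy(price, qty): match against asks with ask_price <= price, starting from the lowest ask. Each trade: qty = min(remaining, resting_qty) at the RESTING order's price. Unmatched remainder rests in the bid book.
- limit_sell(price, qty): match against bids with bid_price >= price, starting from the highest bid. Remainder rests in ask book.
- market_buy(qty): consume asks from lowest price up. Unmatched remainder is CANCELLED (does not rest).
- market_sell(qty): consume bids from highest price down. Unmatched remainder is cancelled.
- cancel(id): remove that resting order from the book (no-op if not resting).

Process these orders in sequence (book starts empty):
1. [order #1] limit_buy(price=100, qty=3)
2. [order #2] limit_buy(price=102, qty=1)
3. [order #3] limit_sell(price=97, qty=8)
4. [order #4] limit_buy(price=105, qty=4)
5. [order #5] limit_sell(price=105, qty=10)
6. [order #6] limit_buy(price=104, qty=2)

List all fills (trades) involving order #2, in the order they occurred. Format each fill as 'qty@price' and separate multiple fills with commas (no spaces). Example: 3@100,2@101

Answer: 1@102

Derivation:
After op 1 [order #1] limit_buy(price=100, qty=3): fills=none; bids=[#1:3@100] asks=[-]
After op 2 [order #2] limit_buy(price=102, qty=1): fills=none; bids=[#2:1@102 #1:3@100] asks=[-]
After op 3 [order #3] limit_sell(price=97, qty=8): fills=#2x#3:1@102 #1x#3:3@100; bids=[-] asks=[#3:4@97]
After op 4 [order #4] limit_buy(price=105, qty=4): fills=#4x#3:4@97; bids=[-] asks=[-]
After op 5 [order #5] limit_sell(price=105, qty=10): fills=none; bids=[-] asks=[#5:10@105]
After op 6 [order #6] limit_buy(price=104, qty=2): fills=none; bids=[#6:2@104] asks=[#5:10@105]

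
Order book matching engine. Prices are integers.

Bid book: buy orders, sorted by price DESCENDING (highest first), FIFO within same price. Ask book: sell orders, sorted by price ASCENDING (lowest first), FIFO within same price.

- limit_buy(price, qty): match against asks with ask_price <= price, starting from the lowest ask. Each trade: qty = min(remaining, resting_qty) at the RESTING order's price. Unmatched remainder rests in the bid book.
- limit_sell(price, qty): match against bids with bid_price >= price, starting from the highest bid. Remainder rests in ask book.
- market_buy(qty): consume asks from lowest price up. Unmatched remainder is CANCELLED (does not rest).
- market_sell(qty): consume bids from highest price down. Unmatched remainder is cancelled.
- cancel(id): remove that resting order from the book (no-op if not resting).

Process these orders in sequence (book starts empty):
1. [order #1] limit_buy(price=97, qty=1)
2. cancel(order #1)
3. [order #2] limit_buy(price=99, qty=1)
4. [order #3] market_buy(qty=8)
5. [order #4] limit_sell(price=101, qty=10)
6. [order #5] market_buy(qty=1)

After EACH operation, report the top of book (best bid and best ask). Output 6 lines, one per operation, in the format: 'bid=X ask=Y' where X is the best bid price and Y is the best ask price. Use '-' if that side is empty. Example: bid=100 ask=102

After op 1 [order #1] limit_buy(price=97, qty=1): fills=none; bids=[#1:1@97] asks=[-]
After op 2 cancel(order #1): fills=none; bids=[-] asks=[-]
After op 3 [order #2] limit_buy(price=99, qty=1): fills=none; bids=[#2:1@99] asks=[-]
After op 4 [order #3] market_buy(qty=8): fills=none; bids=[#2:1@99] asks=[-]
After op 5 [order #4] limit_sell(price=101, qty=10): fills=none; bids=[#2:1@99] asks=[#4:10@101]
After op 6 [order #5] market_buy(qty=1): fills=#5x#4:1@101; bids=[#2:1@99] asks=[#4:9@101]

Answer: bid=97 ask=-
bid=- ask=-
bid=99 ask=-
bid=99 ask=-
bid=99 ask=101
bid=99 ask=101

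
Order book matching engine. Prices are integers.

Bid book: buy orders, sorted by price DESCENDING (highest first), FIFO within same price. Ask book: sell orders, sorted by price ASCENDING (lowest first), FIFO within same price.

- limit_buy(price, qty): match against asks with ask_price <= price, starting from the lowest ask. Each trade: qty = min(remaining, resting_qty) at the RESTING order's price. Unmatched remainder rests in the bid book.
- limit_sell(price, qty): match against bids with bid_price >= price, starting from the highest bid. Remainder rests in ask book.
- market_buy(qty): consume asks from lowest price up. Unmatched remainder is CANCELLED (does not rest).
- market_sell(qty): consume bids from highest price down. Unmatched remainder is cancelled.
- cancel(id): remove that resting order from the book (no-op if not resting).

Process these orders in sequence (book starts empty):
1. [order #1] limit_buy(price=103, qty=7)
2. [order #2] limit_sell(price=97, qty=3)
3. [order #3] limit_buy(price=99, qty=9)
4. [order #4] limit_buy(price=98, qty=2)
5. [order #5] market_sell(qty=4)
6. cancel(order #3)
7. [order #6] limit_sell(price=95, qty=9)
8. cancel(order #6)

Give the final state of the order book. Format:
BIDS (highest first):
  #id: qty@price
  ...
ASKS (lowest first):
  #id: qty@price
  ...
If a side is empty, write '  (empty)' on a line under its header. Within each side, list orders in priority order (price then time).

After op 1 [order #1] limit_buy(price=103, qty=7): fills=none; bids=[#1:7@103] asks=[-]
After op 2 [order #2] limit_sell(price=97, qty=3): fills=#1x#2:3@103; bids=[#1:4@103] asks=[-]
After op 3 [order #3] limit_buy(price=99, qty=9): fills=none; bids=[#1:4@103 #3:9@99] asks=[-]
After op 4 [order #4] limit_buy(price=98, qty=2): fills=none; bids=[#1:4@103 #3:9@99 #4:2@98] asks=[-]
After op 5 [order #5] market_sell(qty=4): fills=#1x#5:4@103; bids=[#3:9@99 #4:2@98] asks=[-]
After op 6 cancel(order #3): fills=none; bids=[#4:2@98] asks=[-]
After op 7 [order #6] limit_sell(price=95, qty=9): fills=#4x#6:2@98; bids=[-] asks=[#6:7@95]
After op 8 cancel(order #6): fills=none; bids=[-] asks=[-]

Answer: BIDS (highest first):
  (empty)
ASKS (lowest first):
  (empty)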